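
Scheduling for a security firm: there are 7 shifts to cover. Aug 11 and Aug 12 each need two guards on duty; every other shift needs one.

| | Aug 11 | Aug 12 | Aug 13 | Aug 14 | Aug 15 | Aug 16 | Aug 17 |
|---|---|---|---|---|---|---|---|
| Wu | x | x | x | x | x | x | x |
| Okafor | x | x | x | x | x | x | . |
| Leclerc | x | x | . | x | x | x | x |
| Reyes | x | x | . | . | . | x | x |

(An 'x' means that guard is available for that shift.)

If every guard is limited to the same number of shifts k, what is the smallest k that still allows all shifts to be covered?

3

With 4 guards and 9 worker-slots to fill, someone must work at least ⌈9/4⌉ = 3 shifts, so k ≥ 3.
k = 3 works: Aug 11→Okafor+Leclerc, Aug 12→Okafor+Leclerc, Aug 13→Wu, Aug 14→Wu, Aug 15→Wu, Aug 16→Okafor, Aug 17→Leclerc.
Loads: Wu 3, Okafor 3, Leclerc 3, Reyes 0 — all ≤ 3.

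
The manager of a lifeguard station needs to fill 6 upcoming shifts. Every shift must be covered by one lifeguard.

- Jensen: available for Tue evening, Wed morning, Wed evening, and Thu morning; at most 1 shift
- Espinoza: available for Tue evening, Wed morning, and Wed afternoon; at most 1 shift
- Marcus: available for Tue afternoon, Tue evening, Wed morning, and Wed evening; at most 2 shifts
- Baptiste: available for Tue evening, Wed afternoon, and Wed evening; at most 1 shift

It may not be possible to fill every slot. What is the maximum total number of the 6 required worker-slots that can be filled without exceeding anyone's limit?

Total capacity across all lifeguards is 1+1+2+1 = 5, and 6 slots are needed, so at most 5 can be filled.
An assignment achieving 5: Tue afternoon→Marcus, Wed morning→Marcus, Wed afternoon→Espinoza, Wed evening→Baptiste, Thu morning→Jensen.
Loads: Jensen 1/1, Espinoza 1/1, Marcus 2/2, Baptiste 1/1.

5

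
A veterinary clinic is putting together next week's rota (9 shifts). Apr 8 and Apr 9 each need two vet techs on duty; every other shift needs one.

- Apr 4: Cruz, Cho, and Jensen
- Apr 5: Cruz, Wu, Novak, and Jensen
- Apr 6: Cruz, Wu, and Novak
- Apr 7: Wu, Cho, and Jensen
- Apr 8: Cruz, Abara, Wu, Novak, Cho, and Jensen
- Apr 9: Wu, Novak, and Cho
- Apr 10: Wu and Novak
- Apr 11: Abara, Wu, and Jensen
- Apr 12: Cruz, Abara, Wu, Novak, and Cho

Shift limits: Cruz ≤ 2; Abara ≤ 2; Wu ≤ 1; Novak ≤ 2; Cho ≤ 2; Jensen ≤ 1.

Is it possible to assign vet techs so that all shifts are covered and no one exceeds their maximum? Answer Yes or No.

Total capacity is 2+2+1+2+2+1 = 10 but 11 worker-slots are needed — infeasible.

No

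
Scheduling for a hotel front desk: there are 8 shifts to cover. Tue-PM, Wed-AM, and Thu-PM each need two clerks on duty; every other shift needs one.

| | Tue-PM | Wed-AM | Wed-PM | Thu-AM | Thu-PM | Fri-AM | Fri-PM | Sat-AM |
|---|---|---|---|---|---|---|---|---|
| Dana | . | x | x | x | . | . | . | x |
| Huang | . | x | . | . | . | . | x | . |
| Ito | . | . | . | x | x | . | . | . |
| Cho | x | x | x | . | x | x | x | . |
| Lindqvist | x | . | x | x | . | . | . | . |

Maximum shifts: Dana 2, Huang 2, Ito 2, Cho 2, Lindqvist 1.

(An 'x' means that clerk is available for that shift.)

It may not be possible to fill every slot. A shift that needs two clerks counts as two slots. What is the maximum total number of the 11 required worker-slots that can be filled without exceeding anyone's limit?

9

Total capacity across all clerks is 2+2+2+2+1 = 9, and 11 slots are needed, so at most 9 can be filled.
An assignment achieving 9: Tue-PM→Cho+Lindqvist, Wed-AM→Dana+Huang, Thu-AM→Ito, Thu-PM→Ito, Fri-AM→Cho, Fri-PM→Huang, Sat-AM→Dana.
Loads: Dana 2/2, Huang 2/2, Ito 2/2, Cho 2/2, Lindqvist 1/1.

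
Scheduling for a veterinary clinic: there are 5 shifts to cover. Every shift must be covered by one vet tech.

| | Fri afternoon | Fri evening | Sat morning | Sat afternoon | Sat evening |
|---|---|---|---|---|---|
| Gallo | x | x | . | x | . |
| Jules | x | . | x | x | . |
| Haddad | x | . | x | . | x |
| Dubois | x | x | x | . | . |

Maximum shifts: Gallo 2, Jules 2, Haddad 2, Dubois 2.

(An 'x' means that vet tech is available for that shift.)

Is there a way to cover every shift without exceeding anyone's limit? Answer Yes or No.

Yes

Sat evening can only be covered by Haddad, so that assignment is forced.
One valid schedule: Fri afternoon→Jules, Fri evening→Gallo, Sat morning→Jules, Sat afternoon→Gallo, Sat evening→Haddad.
Loads: Gallo 2/2, Jules 2/2, Haddad 1/2, Dubois 0/2 — all within limits.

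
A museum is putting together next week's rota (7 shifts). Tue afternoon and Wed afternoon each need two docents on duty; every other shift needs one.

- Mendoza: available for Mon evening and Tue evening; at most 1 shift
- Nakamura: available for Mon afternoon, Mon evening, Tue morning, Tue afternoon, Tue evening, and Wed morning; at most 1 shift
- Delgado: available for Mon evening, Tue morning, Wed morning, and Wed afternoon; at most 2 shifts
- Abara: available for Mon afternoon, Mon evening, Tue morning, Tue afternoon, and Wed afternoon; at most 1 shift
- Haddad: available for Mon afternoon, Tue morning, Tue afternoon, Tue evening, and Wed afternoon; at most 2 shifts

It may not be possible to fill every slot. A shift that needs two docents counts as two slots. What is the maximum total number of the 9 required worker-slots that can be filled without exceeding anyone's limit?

7

Total capacity across all docents is 1+1+2+1+2 = 7, and 9 slots are needed, so at most 7 can be filled.
An assignment achieving 7: Mon afternoon→Abara, Mon evening→Delgado, Tue afternoon→Haddad, Tue evening→Mendoza, Wed morning→Nakamura, Wed afternoon→Delgado+Haddad.
Loads: Mendoza 1/1, Nakamura 1/1, Delgado 2/2, Abara 1/1, Haddad 2/2.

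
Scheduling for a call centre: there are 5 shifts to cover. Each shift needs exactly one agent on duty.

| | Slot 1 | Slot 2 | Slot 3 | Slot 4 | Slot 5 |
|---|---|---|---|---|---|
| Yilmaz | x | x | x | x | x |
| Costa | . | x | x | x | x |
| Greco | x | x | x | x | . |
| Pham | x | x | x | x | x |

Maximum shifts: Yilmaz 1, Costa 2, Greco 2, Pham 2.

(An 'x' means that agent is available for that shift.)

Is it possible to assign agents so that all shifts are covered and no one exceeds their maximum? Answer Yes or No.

Yes

One valid schedule: Slot 1→Yilmaz, Slot 2→Costa, Slot 3→Greco, Slot 4→Greco, Slot 5→Costa.
Loads: Yilmaz 1/1, Costa 2/2, Greco 2/2, Pham 0/2 — all within limits.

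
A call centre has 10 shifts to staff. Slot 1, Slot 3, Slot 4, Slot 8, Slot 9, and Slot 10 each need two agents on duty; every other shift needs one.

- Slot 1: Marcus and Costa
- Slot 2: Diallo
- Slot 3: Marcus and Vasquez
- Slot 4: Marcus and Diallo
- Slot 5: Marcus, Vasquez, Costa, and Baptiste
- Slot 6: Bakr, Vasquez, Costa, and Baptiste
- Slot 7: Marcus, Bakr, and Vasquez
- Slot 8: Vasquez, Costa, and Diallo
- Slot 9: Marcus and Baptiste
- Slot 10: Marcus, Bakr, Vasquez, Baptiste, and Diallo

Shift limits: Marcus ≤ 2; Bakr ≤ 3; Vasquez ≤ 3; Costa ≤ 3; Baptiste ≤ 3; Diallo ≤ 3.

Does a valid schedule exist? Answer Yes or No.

No

Total capacity is 17 and 16 slots are needed, so capacity alone doesn't rule it out.
Shifts {Slot 1, Slot 3, Slot 4} need 6 worker-slots in total, but the agents available for any of those shifts (Marcus, Vasquez, Costa, and Diallo) can supply at most 5 among them. So no valid schedule exists.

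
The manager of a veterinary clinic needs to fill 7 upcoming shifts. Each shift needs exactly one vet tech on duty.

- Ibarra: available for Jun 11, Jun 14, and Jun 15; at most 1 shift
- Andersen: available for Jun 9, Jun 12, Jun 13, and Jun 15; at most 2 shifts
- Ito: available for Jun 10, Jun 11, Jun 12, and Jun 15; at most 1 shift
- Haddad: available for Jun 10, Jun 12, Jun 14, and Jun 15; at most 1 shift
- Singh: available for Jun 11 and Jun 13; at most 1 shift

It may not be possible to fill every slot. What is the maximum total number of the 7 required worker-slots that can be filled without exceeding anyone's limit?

6

Total capacity across all vet techs is 1+2+1+1+1 = 6, and 7 slots are needed, so at most 6 can be filled.
An assignment achieving 6: Jun 9→Andersen, Jun 10→Ito, Jun 11→Singh, Jun 12→Haddad, Jun 13→Andersen, Jun 14→Ibarra.
Loads: Ibarra 1/1, Andersen 2/2, Ito 1/1, Haddad 1/1, Singh 1/1.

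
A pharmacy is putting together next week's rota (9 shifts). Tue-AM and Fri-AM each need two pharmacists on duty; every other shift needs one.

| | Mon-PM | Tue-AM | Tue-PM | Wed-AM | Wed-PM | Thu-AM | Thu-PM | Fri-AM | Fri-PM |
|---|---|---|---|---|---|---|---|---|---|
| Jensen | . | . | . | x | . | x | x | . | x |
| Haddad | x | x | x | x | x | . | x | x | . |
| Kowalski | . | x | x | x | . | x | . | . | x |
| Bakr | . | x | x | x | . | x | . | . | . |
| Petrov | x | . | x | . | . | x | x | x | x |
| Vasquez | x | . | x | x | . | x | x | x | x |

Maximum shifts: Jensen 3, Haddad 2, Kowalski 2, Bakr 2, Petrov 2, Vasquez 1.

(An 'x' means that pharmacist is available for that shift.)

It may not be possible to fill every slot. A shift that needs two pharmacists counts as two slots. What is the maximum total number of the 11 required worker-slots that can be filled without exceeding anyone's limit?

11

Total capacity across all pharmacists is 3+2+2+2+2+1 = 12, and 11 slots are needed, so at most 11 can be filled.
An assignment achieving 11: Mon-PM→Haddad, Tue-AM→Kowalski+Bakr, Tue-PM→Kowalski, Wed-AM→Jensen, Wed-PM→Haddad, Thu-AM→Bakr, Thu-PM→Jensen, Fri-AM→Petrov+Vasquez, Fri-PM→Jensen.
Loads: Jensen 3/3, Haddad 2/2, Kowalski 2/2, Bakr 2/2, Petrov 1/2, Vasquez 1/1.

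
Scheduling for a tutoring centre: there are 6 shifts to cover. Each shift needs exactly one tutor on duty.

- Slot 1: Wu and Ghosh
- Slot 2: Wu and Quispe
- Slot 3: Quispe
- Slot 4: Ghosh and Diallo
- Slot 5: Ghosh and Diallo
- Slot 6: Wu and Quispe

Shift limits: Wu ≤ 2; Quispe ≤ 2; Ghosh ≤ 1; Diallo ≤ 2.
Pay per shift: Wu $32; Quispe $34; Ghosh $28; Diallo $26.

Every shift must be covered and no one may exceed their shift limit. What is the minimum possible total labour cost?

$178

Slot 3 can only be covered by Quispe, so that assignment is forced.
Picking the cheapest available tutor for each shift independently would cost $178, and that bound is achievable.
An optimal schedule: Slot 1→Ghosh, Slot 2→Wu, Slot 3→Quispe, Slot 4→Diallo, Slot 5→Diallo, Slot 6→Wu.
Total: 28 + 32 + 34 + 26 + 26 + 32 = $178.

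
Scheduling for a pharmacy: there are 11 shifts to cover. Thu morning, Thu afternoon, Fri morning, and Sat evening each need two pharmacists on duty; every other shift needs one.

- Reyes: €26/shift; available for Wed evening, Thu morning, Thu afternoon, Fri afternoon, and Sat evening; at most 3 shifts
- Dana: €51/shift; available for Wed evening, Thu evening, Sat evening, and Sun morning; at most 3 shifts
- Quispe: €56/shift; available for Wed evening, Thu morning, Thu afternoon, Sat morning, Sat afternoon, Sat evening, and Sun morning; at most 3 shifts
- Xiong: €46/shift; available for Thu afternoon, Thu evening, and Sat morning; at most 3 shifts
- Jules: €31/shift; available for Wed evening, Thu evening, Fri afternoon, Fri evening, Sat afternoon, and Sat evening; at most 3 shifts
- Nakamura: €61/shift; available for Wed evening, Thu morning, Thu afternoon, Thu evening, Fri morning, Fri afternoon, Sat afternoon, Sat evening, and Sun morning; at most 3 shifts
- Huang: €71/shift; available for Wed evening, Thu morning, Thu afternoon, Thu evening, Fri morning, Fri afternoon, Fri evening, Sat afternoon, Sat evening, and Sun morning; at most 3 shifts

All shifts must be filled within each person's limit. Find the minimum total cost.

Fri morning can only be covered by Nakamura and Huang, so that assignment is forced.
Picking the cheapest available pharmacist for each shift independently would cost €585, but that ignores the shift limits.
An optimal schedule: Wed evening→Dana, Thu morning→Reyes+Quispe, Thu afternoon→Reyes+Xiong, Thu evening→Xiong, Fri morning→Nakamura+Huang, Fri afternoon→Reyes, Fri evening→Jules, Sat morning→Xiong, Sat afternoon→Jules, Sat evening→Jules+Dana, Sun morning→Dana.
Total: 51 + 26 + 56 + 26 + 46 + 46 + 61 + 71 + 26 + 31 + 46 + 31 + 31 + 51 + 51 = €650.

€650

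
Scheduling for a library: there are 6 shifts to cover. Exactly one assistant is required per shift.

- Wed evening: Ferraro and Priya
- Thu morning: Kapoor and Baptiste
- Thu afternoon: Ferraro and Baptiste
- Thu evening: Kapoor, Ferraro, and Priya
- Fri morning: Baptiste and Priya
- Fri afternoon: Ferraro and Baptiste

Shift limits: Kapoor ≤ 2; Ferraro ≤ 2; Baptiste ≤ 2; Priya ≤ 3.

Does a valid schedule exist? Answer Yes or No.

One valid schedule: Wed evening→Ferraro, Thu morning→Kapoor, Thu afternoon→Ferraro, Thu evening→Kapoor, Fri morning→Baptiste, Fri afternoon→Baptiste.
Loads: Kapoor 2/2, Ferraro 2/2, Baptiste 2/2, Priya 0/3 — all within limits.

Yes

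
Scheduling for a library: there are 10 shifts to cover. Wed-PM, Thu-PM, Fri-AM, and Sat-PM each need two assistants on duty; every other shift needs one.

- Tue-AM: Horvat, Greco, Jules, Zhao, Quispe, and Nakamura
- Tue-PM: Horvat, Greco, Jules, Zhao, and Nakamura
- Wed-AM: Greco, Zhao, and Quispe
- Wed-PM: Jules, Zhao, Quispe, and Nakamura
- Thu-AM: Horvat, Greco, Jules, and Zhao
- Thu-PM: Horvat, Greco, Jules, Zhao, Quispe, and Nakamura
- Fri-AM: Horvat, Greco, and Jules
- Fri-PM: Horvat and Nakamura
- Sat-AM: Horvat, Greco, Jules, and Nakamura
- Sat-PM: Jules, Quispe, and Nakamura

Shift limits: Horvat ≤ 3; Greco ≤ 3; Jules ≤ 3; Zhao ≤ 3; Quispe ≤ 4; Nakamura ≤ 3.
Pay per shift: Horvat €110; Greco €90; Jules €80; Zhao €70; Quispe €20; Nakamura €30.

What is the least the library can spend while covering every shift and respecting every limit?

Picking the cheapest available assistant for each shift independently would cost €520, but that ignores the shift limits.
An optimal schedule: Tue-AM→Quispe, Tue-PM→Zhao, Wed-AM→Quispe, Wed-PM→Quispe+Jules, Thu-AM→Zhao, Thu-PM→Zhao+Jules, Fri-AM→Jules+Greco, Fri-PM→Nakamura, Sat-AM→Nakamura, Sat-PM→Quispe+Nakamura.
Total: 20 + 70 + 20 + 20 + 80 + 70 + 70 + 80 + 80 + 90 + 30 + 30 + 20 + 30 = €710.

€710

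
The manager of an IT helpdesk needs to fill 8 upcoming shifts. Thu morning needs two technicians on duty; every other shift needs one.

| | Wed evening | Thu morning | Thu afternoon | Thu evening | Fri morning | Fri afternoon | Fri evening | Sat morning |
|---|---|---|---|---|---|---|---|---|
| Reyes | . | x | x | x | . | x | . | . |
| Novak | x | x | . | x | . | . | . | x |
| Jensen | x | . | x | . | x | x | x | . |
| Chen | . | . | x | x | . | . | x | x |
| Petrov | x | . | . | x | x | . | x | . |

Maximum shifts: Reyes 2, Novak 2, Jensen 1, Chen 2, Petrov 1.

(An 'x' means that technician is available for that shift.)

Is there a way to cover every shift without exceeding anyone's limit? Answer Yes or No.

Total capacity is 2+2+1+2+1 = 8 but 9 worker-slots are needed — infeasible.

No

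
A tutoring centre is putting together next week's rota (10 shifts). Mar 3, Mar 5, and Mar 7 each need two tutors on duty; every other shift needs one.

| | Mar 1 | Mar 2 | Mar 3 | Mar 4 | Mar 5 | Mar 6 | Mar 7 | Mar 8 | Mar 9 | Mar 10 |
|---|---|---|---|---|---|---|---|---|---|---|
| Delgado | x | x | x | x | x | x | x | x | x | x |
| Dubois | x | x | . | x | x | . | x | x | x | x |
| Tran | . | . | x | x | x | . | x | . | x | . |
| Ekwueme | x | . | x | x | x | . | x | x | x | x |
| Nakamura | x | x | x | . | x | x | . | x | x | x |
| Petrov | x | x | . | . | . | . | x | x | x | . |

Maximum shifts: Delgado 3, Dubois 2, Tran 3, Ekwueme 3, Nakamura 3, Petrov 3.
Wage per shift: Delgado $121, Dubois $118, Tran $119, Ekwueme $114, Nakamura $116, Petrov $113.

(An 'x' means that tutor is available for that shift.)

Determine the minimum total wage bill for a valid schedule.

Picking the cheapest available tutor for each shift independently would cost $1483, but that ignores the shift limits.
An optimal schedule: Mar 1→Petrov, Mar 2→Petrov, Mar 3→Ekwueme+Nakamura, Mar 4→Ekwueme, Mar 5→Dubois+Tran, Mar 6→Nakamura, Mar 7→Dubois+Tran, Mar 8→Petrov, Mar 9→Nakamura, Mar 10→Ekwueme.
Total: 113 + 113 + 114 + 116 + 114 + 118 + 119 + 116 + 118 + 119 + 113 + 116 + 114 = $1503.

$1503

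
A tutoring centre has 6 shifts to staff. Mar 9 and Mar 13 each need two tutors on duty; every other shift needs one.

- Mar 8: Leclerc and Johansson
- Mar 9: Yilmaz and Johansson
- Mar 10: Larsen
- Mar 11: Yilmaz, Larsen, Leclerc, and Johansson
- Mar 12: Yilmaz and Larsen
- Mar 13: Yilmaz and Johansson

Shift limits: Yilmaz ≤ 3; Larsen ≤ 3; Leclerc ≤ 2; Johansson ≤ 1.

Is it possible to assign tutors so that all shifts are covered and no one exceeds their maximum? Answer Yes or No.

No

Total capacity is 9 and 8 slots are needed, so capacity alone doesn't rule it out.
Shifts {Mar 9, Mar 13} need 4 worker-slots in total, but the tutors available for any of those shifts (Yilmaz and Johansson) can supply at most 3 among them. So no valid schedule exists.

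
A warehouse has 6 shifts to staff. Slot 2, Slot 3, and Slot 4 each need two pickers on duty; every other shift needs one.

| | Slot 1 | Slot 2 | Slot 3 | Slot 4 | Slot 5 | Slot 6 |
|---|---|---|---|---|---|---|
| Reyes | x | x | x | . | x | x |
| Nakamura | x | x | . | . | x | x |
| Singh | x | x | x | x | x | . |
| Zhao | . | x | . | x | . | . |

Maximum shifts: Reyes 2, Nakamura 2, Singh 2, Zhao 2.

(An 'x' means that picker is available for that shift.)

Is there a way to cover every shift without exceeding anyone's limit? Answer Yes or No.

Total capacity is 2+2+2+2 = 8 but 9 worker-slots are needed — infeasible.

No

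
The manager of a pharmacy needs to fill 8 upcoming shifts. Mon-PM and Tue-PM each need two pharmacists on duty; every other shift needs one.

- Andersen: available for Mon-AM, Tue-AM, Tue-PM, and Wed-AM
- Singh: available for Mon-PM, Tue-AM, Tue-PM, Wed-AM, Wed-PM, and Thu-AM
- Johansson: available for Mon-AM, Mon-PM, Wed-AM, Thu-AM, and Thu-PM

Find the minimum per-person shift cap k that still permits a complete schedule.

With 3 pharmacists and 10 worker-slots to fill, someone must work at least ⌈10/3⌉ = 4 shifts, so k ≥ 4.
k = 4 works: Mon-AM→Andersen, Mon-PM→Singh+Johansson, Tue-AM→Andersen, Tue-PM→Andersen+Singh, Wed-AM→Andersen, Wed-PM→Singh, Thu-AM→Singh, Thu-PM→Johansson.
Loads: Andersen 4, Singh 4, Johansson 2 — all ≤ 4.

4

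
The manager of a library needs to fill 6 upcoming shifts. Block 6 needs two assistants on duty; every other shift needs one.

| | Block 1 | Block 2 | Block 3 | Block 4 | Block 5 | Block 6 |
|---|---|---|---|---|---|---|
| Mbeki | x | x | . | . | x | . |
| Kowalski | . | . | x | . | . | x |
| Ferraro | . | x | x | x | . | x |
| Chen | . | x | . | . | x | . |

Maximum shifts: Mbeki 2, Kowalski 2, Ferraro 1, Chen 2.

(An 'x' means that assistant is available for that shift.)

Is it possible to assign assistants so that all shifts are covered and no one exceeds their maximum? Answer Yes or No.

No

Total capacity is 7 and 7 slots are needed, so capacity alone doesn't rule it out.
Shifts {Block 4, Block 6} need 3 worker-slots in total, but the assistants available for any of those shifts (Kowalski and Ferraro) can supply at most 2 among them. So no valid schedule exists.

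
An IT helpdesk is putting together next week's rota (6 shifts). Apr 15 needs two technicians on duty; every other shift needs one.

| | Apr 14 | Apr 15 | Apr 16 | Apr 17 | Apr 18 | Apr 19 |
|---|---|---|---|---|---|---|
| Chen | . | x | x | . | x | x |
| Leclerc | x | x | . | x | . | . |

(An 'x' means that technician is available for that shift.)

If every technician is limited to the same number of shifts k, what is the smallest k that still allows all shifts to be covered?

With 2 technicians and 7 worker-slots to fill, someone must work at least ⌈7/2⌉ = 4 shifts, so k ≥ 4.
k = 4 works: Apr 14→Leclerc, Apr 15→Chen+Leclerc, Apr 16→Chen, Apr 17→Leclerc, Apr 18→Chen, Apr 19→Chen.
Loads: Chen 4, Leclerc 3 — all ≤ 4.

4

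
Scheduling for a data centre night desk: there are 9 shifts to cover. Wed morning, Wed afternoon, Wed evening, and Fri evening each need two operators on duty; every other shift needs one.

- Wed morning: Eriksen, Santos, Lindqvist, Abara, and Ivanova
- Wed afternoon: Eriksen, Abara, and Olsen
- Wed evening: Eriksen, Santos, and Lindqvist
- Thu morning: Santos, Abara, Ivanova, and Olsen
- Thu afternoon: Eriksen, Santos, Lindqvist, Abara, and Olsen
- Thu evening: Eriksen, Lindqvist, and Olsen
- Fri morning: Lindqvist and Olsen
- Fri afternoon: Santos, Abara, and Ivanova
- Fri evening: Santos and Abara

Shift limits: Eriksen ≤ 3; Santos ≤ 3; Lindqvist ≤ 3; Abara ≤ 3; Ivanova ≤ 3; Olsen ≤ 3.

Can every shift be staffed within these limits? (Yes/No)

Fri evening can only be covered by Santos and Abara, so that assignment is forced.
One valid schedule: Wed morning→Lindqvist+Ivanova, Wed afternoon→Eriksen+Abara, Wed evening→Eriksen+Santos, Thu morning→Abara, Thu afternoon→Lindqvist, Thu evening→Eriksen, Fri morning→Lindqvist, Fri afternoon→Santos, Fri evening→Santos+Abara.
Loads: Eriksen 3/3, Santos 3/3, Lindqvist 3/3, Abara 3/3, Ivanova 1/3, Olsen 0/3 — all within limits.

Yes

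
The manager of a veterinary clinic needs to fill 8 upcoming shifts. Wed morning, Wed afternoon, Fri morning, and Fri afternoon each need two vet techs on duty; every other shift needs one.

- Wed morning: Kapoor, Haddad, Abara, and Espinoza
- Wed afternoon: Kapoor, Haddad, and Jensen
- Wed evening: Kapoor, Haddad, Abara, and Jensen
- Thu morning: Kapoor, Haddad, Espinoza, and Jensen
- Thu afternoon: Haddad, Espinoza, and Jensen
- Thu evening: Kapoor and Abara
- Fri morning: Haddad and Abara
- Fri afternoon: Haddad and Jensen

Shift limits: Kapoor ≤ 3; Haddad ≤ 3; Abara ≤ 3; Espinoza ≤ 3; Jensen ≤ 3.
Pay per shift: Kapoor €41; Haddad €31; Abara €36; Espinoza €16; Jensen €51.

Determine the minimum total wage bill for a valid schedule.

Fri morning can only be covered by Haddad and Abara, so that assignment is forced.
Fri afternoon can only be covered by Haddad and Jensen, so that assignment is forced.
Picking the cheapest available vet tech for each shift independently would cost €367, but that ignores the shift limits.
An optimal schedule: Wed morning→Espinoza+Kapoor, Wed afternoon→Haddad+Kapoor, Wed evening→Abara, Thu morning→Espinoza, Thu afternoon→Espinoza, Thu evening→Abara, Fri morning→Haddad+Abara, Fri afternoon→Haddad+Jensen.
Total: 16 + 41 + 31 + 41 + 36 + 16 + 16 + 36 + 31 + 36 + 31 + 51 = €382.

€382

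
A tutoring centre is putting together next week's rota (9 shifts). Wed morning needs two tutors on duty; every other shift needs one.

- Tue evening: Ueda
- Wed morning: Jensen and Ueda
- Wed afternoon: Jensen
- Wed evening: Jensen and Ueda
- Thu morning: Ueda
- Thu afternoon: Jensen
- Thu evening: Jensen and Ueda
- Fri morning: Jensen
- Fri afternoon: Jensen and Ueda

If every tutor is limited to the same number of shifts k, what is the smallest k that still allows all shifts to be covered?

5

With 2 tutors and 10 worker-slots to fill, someone must work at least ⌈10/2⌉ = 5 shifts, so k ≥ 5.
k = 5 works: Tue evening→Ueda, Wed morning→Jensen+Ueda, Wed afternoon→Jensen, Wed evening→Jensen, Thu morning→Ueda, Thu afternoon→Jensen, Thu evening→Ueda, Fri morning→Jensen, Fri afternoon→Ueda.
Loads: Jensen 5, Ueda 5 — all ≤ 5.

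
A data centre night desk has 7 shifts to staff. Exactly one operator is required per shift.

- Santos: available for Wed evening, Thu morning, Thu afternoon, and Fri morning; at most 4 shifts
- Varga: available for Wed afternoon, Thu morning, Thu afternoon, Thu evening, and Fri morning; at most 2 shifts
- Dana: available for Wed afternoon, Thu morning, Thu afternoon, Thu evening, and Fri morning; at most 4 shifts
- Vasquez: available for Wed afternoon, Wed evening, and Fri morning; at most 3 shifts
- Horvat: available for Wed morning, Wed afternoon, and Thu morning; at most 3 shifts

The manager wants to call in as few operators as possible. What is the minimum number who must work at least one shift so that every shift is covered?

3

7 slots to fill and no one can take more than 4, so at least ⌈7/4⌉ = 2 operators are needed.
Shifts {Wed morning, Wed evening, Thu evening} need 3 slots, but among the operators available for them (Santos, Varga, Dana, Vasquez, and Horvat) any 2 together supply at most 2. So 2 operators are not enough.
Santos, Varga, and Horvat alone can cover everything: Wed morning→Horvat, Wed afternoon→Varga, Wed evening→Santos, Thu morning→Santos, Thu afternoon→Santos, Thu evening→Varga, Fri morning→Santos.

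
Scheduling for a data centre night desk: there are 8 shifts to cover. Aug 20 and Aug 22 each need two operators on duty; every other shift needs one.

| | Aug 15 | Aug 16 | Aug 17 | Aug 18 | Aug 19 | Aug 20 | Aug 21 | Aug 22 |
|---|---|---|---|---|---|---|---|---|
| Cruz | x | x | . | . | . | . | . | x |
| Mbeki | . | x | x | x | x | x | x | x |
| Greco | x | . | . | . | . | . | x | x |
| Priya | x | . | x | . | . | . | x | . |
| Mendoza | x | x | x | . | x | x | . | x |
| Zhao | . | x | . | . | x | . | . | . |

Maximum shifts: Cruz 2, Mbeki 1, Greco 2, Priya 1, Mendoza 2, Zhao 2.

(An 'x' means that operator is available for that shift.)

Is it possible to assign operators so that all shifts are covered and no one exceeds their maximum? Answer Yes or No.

Total capacity is 10 and 10 slots are needed, so capacity alone doesn't rule it out.
Shifts {Aug 18, Aug 20} need 3 worker-slots in total, but the operators available for any of those shifts (Mbeki and Mendoza) can supply at most 2 among them. So no valid schedule exists.

No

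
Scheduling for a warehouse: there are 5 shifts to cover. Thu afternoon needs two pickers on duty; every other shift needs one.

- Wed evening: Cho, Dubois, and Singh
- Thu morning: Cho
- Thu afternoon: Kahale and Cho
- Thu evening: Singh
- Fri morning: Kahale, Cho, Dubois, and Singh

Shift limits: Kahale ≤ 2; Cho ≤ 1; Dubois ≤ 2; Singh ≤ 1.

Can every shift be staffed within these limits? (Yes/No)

Total capacity is 6 and 6 slots are needed, so capacity alone doesn't rule it out.
Shifts {Thu morning, Thu afternoon} need 3 worker-slots in total, but the pickers available for any of those shifts (Kahale and Cho) can supply at most 2 among them. So no valid schedule exists.

No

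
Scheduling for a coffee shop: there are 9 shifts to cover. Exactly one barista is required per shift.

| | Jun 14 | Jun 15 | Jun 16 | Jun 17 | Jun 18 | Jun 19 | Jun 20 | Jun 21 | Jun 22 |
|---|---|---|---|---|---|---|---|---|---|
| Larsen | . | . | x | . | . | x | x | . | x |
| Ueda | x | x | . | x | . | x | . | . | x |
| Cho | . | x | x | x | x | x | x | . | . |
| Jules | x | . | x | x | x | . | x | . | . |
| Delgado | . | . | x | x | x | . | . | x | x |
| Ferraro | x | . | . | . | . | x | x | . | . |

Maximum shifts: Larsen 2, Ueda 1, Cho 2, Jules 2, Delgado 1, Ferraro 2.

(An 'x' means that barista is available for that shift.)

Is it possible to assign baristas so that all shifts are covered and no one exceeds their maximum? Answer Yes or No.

Jun 21 can only be covered by Delgado, so that assignment is forced.
One valid schedule: Jun 14→Jules, Jun 15→Ueda, Jun 16→Larsen, Jun 17→Cho, Jun 18→Cho, Jun 19→Ferraro, Jun 20→Jules, Jun 21→Delgado, Jun 22→Larsen.
Loads: Larsen 2/2, Ueda 1/1, Cho 2/2, Jules 2/2, Delgado 1/1, Ferraro 1/2 — all within limits.

Yes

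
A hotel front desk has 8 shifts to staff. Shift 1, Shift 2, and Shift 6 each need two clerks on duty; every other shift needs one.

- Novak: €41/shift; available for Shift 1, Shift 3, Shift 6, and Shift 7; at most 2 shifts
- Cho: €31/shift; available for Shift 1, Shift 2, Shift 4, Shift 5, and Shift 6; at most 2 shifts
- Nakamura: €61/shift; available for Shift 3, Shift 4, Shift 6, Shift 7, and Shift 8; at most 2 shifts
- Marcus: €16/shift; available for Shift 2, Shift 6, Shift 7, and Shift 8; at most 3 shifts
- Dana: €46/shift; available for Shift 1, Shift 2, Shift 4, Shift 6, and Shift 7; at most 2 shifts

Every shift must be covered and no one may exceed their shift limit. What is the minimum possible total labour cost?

€406

Shift 5 can only be covered by Cho, so that assignment is forced.
Picking the cheapest available clerk for each shift independently would cost €301, but that ignores the shift limits.
An optimal schedule: Shift 1→Novak+Cho, Shift 2→Marcus+Dana, Shift 3→Novak, Shift 4→Nakamura, Shift 5→Cho, Shift 6→Marcus+Dana, Shift 7→Marcus, Shift 8→Nakamura.
Total: 41 + 31 + 16 + 46 + 41 + 61 + 31 + 16 + 46 + 16 + 61 = €406.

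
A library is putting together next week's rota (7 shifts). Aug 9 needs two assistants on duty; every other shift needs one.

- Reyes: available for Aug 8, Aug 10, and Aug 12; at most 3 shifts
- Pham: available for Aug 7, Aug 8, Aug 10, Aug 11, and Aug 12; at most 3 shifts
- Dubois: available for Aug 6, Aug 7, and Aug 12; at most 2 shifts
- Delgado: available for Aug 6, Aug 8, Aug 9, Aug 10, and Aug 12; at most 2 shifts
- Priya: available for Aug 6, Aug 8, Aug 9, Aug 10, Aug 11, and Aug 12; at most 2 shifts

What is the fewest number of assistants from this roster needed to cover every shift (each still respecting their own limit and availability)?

8 slots to fill and no one can take more than 3, so at least ⌈8/3⌉ = 3 assistants are needed.
No set of 3 assistants can cover every shift (each such set leaves at least one shift with no one available or exceeds a cap).
Reyes, Pham, Delgado, and Priya alone can cover everything: Aug 6→Delgado, Aug 7→Pham, Aug 8→Reyes, Aug 9→Delgado+Priya, Aug 10→Reyes, Aug 11→Pham, Aug 12→Reyes.

4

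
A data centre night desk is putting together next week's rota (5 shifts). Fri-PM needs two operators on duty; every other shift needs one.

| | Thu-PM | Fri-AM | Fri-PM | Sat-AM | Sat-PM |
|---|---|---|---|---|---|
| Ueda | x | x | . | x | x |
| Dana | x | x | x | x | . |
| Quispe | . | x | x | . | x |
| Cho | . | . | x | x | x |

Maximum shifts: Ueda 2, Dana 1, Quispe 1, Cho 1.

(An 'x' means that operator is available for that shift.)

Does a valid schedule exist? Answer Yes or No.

No

Shifts {Thu-PM, Fri-AM, Fri-PM, Sat-AM, Sat-PM} need 6 worker-slots in total, but the operators available for any of those shifts (Ueda, Dana, Quispe, and Cho) can supply at most 5 among them. So no valid schedule exists.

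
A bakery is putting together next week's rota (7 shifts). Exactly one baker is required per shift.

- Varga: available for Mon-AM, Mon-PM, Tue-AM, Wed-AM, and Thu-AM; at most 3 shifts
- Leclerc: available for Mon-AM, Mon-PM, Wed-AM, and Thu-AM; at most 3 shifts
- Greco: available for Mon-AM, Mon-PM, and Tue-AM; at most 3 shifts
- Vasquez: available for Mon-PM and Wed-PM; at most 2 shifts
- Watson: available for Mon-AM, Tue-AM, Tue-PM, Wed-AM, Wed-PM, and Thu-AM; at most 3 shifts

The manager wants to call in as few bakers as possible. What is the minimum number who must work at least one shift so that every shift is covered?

7 slots to fill and no one can take more than 3, so at least ⌈7/3⌉ = 3 bakers are needed.
Varga, Leclerc, and Watson alone can cover everything: Mon-AM→Varga, Mon-PM→Varga, Tue-AM→Varga, Tue-PM→Watson, Wed-AM→Leclerc, Wed-PM→Watson, Thu-AM→Leclerc.

3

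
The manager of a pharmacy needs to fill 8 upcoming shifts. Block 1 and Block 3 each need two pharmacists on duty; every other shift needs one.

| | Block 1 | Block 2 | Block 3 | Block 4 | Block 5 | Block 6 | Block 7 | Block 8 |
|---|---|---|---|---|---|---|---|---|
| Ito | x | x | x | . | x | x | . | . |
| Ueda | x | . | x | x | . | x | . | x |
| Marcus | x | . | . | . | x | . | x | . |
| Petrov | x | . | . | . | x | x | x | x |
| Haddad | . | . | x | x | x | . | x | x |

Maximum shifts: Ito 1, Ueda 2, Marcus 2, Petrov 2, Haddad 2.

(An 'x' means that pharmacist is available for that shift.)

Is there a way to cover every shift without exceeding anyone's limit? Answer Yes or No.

Total capacity is 1+2+2+2+2 = 9 but 10 worker-slots are needed — infeasible.

No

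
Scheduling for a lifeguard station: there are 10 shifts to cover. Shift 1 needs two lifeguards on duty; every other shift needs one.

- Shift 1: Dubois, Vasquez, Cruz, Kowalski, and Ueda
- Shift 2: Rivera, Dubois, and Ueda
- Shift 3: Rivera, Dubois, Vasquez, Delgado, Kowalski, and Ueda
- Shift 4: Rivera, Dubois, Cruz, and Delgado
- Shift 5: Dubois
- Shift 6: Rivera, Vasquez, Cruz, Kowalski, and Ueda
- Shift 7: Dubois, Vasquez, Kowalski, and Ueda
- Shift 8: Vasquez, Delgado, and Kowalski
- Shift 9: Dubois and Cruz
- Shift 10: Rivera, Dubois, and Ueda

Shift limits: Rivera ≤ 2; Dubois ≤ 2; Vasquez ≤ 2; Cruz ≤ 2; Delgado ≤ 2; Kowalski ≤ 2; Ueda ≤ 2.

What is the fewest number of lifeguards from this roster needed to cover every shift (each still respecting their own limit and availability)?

11 slots to fill and no one can take more than 2, so at least ⌈11/2⌉ = 6 lifeguards are needed.
Rivera, Dubois, Vasquez, Cruz, Delgado, and Kowalski alone can cover everything: Shift 1→Cruz+Kowalski, Shift 2→Rivera, Shift 3→Delgado, Shift 4→Cruz, Shift 5→Dubois, Shift 6→Kowalski, Shift 7→Vasquez, Shift 8→Vasquez, Shift 9→Dubois, Shift 10→Rivera.

6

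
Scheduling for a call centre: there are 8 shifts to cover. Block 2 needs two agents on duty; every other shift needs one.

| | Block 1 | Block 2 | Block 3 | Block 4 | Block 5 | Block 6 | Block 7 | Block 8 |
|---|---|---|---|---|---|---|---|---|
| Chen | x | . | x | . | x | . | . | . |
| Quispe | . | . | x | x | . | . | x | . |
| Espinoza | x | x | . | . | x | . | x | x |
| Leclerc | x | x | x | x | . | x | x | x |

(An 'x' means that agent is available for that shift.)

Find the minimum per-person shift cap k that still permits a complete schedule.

With 4 agents and 9 worker-slots to fill, someone must work at least ⌈9/4⌉ = 3 shifts, so k ≥ 3.
k = 3 works: Block 1→Chen, Block 2→Espinoza+Leclerc, Block 3→Chen, Block 4→Quispe, Block 5→Chen, Block 6→Leclerc, Block 7→Quispe, Block 8→Espinoza.
Loads: Chen 3, Quispe 2, Espinoza 2, Leclerc 2 — all ≤ 3.

3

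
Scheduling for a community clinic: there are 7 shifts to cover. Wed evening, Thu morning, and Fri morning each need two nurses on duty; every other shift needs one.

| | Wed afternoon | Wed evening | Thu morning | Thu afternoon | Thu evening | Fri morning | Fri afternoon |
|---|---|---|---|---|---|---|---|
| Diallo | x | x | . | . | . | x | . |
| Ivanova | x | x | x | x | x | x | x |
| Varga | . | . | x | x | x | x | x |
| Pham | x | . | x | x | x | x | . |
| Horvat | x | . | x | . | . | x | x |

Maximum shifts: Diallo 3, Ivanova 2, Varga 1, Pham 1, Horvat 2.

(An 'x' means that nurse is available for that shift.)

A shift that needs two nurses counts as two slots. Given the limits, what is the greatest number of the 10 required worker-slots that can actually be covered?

9

Total capacity across all nurses is 3+2+1+1+2 = 9, and 10 slots are needed, so at most 9 can be filled.
An assignment achieving 9: Wed afternoon→Diallo, Wed evening→Diallo+Ivanova, Thu morning→Pham+Horvat, Thu afternoon→Ivanova, Thu evening→Varga, Fri morning→Diallo, Fri afternoon→Horvat.
Loads: Diallo 3/3, Ivanova 2/2, Varga 1/1, Pham 1/1, Horvat 2/2.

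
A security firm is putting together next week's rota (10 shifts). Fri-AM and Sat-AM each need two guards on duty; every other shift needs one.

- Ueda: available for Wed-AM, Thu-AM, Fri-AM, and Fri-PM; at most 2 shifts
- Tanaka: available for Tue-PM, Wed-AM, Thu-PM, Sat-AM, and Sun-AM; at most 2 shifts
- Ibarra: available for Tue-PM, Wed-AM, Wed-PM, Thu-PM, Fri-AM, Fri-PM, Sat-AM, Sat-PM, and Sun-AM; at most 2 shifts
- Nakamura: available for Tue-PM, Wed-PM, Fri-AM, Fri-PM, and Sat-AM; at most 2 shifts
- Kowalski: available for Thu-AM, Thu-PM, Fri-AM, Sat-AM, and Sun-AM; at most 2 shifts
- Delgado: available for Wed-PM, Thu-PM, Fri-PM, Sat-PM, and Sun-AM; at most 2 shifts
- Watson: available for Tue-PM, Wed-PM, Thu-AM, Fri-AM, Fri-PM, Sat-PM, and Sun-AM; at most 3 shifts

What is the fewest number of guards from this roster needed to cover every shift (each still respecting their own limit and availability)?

12 slots to fill and no one can take more than 3, so at least ⌈12/3⌉ = 4 guards are needed.
Any 5 guards together have capacity at most 3+2+2+2+2 = 11 < 12 slots, so 5 can never suffice.
Ueda, Tanaka, Ibarra, Nakamura, Kowalski, and Delgado alone can cover everything: Tue-PM→Tanaka, Wed-AM→Ueda, Wed-PM→Ibarra, Thu-AM→Ueda, Thu-PM→Tanaka, Fri-AM→Nakamura+Kowalski, Fri-PM→Delgado, Sat-AM→Nakamura+Kowalski, Sat-PM→Ibarra, Sun-AM→Delgado.

6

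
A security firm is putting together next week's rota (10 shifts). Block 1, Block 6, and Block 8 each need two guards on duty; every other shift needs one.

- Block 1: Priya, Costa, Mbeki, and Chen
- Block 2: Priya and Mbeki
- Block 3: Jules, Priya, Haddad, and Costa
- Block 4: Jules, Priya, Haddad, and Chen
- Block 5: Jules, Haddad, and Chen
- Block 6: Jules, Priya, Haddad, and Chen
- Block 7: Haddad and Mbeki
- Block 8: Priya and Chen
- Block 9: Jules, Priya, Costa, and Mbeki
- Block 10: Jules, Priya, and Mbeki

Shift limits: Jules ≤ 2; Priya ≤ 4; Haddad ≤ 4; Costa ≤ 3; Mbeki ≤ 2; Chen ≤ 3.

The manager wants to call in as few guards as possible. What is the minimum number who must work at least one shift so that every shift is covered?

13 slots to fill and no one can take more than 4, so at least ⌈13/4⌉ = 4 guards are needed.
Jules, Priya, Haddad, and Chen alone can cover everything: Block 1→Priya+Chen, Block 2→Priya, Block 3→Priya, Block 4→Haddad, Block 5→Haddad, Block 6→Haddad+Chen, Block 7→Haddad, Block 8→Priya+Chen, Block 9→Jules, Block 10→Jules.

4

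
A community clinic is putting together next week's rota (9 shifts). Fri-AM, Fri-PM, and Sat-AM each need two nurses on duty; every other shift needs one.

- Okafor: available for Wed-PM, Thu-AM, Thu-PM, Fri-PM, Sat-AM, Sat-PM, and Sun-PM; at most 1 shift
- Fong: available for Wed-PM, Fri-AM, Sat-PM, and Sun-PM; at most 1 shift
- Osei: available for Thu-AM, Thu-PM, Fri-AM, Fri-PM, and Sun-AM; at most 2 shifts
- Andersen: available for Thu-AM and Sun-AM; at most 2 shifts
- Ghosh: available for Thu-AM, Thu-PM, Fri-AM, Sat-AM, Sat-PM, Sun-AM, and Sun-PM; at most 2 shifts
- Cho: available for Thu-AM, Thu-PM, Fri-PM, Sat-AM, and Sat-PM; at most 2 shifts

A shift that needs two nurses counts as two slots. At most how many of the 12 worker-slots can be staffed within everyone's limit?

Total capacity across all nurses is 1+1+2+2+2+2 = 10, and 12 slots are needed, so at most 10 can be filled.
An assignment achieving 10: Wed-PM→Okafor, Thu-AM→Andersen, Fri-AM→Fong+Osei, Fri-PM→Osei+Cho, Sat-AM→Ghosh+Cho, Sun-AM→Andersen, Sun-PM→Ghosh.
Loads: Okafor 1/1, Fong 1/1, Osei 2/2, Andersen 2/2, Ghosh 2/2, Cho 2/2.

10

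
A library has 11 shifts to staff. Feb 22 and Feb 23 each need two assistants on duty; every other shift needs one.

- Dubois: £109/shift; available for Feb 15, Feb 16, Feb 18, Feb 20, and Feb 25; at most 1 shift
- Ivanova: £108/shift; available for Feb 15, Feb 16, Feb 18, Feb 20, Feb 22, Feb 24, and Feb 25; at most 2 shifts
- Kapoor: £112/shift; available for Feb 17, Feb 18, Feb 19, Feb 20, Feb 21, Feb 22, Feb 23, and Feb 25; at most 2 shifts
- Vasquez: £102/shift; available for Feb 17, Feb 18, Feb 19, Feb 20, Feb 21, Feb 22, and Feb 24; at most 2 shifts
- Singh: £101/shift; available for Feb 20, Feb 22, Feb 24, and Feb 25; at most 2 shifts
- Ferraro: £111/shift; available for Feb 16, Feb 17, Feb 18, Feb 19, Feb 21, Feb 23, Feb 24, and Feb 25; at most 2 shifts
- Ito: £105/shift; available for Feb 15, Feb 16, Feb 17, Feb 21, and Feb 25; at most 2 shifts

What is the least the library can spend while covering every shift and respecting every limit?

Feb 23 can only be covered by Kapoor and Ferraro, so that assignment is forced.
Picking the cheapest available assistant for each shift independently would cost £1347, but that ignores the shift limits.
An optimal schedule: Feb 15→Dubois, Feb 16→Ivanova, Feb 17→Vasquez, Feb 18→Ferraro, Feb 19→Kapoor, Feb 20→Singh, Feb 21→Ito, Feb 22→Vasquez+Singh, Feb 23→Kapoor+Ferraro, Feb 24→Ivanova, Feb 25→Ito.
Total: 109 + 108 + 102 + 111 + 112 + 101 + 105 + 102 + 101 + 112 + 111 + 108 + 105 = £1387.

£1387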